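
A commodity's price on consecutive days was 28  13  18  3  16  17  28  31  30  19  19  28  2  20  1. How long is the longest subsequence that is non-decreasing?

6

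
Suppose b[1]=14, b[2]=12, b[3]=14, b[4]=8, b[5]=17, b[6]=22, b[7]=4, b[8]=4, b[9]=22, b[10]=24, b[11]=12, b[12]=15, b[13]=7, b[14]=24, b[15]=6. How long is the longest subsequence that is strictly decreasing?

5

Negate each value so 'decreasing' becomes 'increasing', then run patience tails on the negated sequence:
-14 → extends → [-14]
-12 → extends → [-14, -12]
-14 → already a tail → [-14, -12]
-8 → extends → [-14, -12, -8]
-17 → replaces -14 → [-17, -12, -8]
-22 → replaces -17 → [-22, -12, -8]
-4 → extends → [-22, -12, -8, -4]
-4 → already a tail → [-22, -12, -8, -4]
-22 → already a tail → [-22, -12, -8, -4]
-24 → replaces -22 → [-24, -12, -8, -4]
-12 → already a tail → [-24, -12, -8, -4]
-15 → replaces -12 → [-24, -15, -8, -4]
-7 → replaces -4 → [-24, -15, -8, -7]
-24 → already a tail → [-24, -15, -8, -7]
-6 → extends → [-24, -15, -8, -7, -6]
Five tails, so the longest strictly decreasing subsequence of the original has length 5.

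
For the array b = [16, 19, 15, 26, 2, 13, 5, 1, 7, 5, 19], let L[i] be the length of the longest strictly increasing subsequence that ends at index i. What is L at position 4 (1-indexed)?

dp[i] = 1 + max{dp[j] : j<i, b[j]<b[i]} (or 1 if no such j):
i:      1  2  3  4  5  6  7  8  9 10 11
b[i]:  16 19 15 26  2 13  5  1  7  5 19
dp:     1  2  1  3  1  2  2  1  3  2  4
At index 4 the value is 3.

3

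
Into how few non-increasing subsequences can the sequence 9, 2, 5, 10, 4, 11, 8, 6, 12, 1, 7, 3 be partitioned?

Place each on the leftmost legal pile:
9 → new pile 1 (tops now [9])
2 → pile 1 (tops now [2])
5 → new pile 2 (tops now [2, 5])
10 → new pile 3 (tops now [2, 5, 10])
4 → pile 2 (tops now [2, 4, 10])
11 → new pile 4 (tops now [2, 4, 10, 11])
8 → pile 3 (tops now [2, 4, 8, 11])
6 → pile 3 (tops now [2, 4, 6, 11])
12 → new pile 5 (tops now [2, 4, 6, 11, 12])
1 → pile 1 (tops now [1, 4, 6, 11, 12])
7 → pile 4 (tops now [1, 4, 6, 7, 12])
3 → pile 2 (tops now [1, 3, 6, 7, 12])
Five piles.

5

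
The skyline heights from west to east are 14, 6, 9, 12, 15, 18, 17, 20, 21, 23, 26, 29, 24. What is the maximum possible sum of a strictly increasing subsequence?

Let S[i] be the best sum of a strictly increasing subsequence ending at i:
i:       1   2   3   4   5   6   7   8   9  10  11  12  13
a[i]:   14   6   9  12  15  18  17  20  21  23  26  29  24
S:      14   6  15  27  42  60  59  80 101 124 150 179 148
Maximum is 179 (e.g. 6 + 9 + 12 + 15 + 18 + 20 + 21 + 23 + 26 + 29).

179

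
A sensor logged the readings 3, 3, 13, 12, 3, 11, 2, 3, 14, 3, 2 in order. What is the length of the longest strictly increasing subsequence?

3

Track the smallest tail for each achievable length (strict):
3 → extends → [3]
3 → already a tail → [3]
13 → extends → [3, 13]
12 → replaces 13 → [3, 12]
3 → already a tail → [3, 12]
11 → replaces 12 → [3, 11]
2 → replaces 3 → [2, 11]
3 → replaces 11 → [2, 3]
14 → extends → [2, 3, 14]
3 → already a tail → [2, 3, 14]
2 → already a tail → [2, 3, 14]
Three tails, so the longest strictly increasing subsequence has length 3 (e.g. 3, 13, 14).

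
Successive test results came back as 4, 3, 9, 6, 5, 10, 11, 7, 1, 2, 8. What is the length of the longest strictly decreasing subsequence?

4

Negate each value so 'decreasing' becomes 'increasing', then run patience tails on the negated sequence:
-4 → extends → [-4]
-3 → extends → [-4, -3]
-9 → replaces -4 → [-9, -3]
-6 → replaces -3 → [-9, -6]
-5 → extends → [-9, -6, -5]
-10 → replaces -9 → [-10, -6, -5]
-11 → replaces -10 → [-11, -6, -5]
-7 → replaces -6 → [-11, -7, -5]
-1 → extends → [-11, -7, -5, -1]
-2 → replaces -1 → [-11, -7, -5, -2]
-8 → replaces -7 → [-11, -8, -5, -2]
Four tails, so the longest strictly decreasing subsequence of the original has length 4.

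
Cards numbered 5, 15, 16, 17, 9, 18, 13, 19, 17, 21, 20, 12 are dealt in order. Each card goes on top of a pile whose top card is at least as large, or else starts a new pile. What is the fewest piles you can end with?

The minimum number of non-increasing subsequences covering a sequence equals the length of its longest strictly increasing subsequence.
LIS length is 7 (e.g. 5, 15, 16, 17, 18, 19, 21), so 7 piles are needed.

7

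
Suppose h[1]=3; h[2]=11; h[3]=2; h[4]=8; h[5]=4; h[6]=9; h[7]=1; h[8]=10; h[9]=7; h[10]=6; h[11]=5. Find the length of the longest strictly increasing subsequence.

4

Track the smallest tail for each achievable length (strict):
3 → extends → [3]
11 → extends → [3, 11]
2 → replaces 3 → [2, 11]
8 → replaces 11 → [2, 8]
4 → replaces 8 → [2, 4]
9 → extends → [2, 4, 9]
1 → replaces 2 → [1, 4, 9]
10 → extends → [1, 4, 9, 10]
7 → replaces 9 → [1, 4, 7, 10]
6 → replaces 7 → [1, 4, 6, 10]
5 → replaces 6 → [1, 4, 5, 10]
Four tails, so the longest strictly increasing subsequence has length 4 (e.g. 3, 8, 9, 10).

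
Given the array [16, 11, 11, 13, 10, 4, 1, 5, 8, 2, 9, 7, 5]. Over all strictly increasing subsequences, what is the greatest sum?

Let S[i] be the best sum of a strictly increasing subsequence ending at i:
i:      1  2  3  4  5  6  7  8  9 10 11 12 13
a[i]:  16 11 11 13 10  4  1  5  8  2  9  7  5
S:     16 11 11 24 10  4  1  9 17  3 26 16  9
Maximum is 26 (e.g. 4 + 5 + 8 + 9).

26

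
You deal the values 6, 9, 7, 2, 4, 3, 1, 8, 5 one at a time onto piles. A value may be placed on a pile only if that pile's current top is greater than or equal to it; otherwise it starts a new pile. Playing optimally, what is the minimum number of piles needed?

3

Place each on the leftmost legal pile:
6 → new pile 1 (tops now [6])
9 → new pile 2 (tops now [6, 9])
7 → pile 2 (tops now [6, 7])
2 → pile 1 (tops now [2, 7])
4 → pile 2 (tops now [2, 4])
3 → pile 2 (tops now [2, 3])
1 → pile 1 (tops now [1, 3])
8 → new pile 3 (tops now [1, 3, 8])
5 → pile 3 (tops now [1, 3, 5])
Three piles.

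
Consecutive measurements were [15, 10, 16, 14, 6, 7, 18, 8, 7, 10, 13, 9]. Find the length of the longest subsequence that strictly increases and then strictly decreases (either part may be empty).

inc[i] = longest strictly increasing subsequence ending at i; dec[i] = longest strictly decreasing subsequence starting at i:
i:      1  2  3  4  5  6  7  8  9 10 11 12
a[i]:  15 10 16 14  6  7 18  8  7 10 13  9
inc:    1  1  2  2  1  2  3  3  2  4  5  4
dec:    4  3  4  3  1  1  3  2  1  2  2  1
Best peak at i=11 (value 13): inc=5, dec=2, length 5+2−1 = 6.

6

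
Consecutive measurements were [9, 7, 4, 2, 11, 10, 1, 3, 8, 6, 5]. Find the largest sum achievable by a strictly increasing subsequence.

20

Let S[i] be the best sum of a strictly increasing subsequence ending at i:
i:      1  2  3  4  5  6  7  8  9 10 11
a[i]:   9  7  4  2 11 10  1  3  8  6  5
S:      9  7  4  2 20 19  1  5 15 11 10
Maximum is 20 (e.g. 9 + 11).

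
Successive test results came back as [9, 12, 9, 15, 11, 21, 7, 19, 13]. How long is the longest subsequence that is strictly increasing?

Track the smallest tail for each achievable length (strict):
9 → extends → [9]
12 → extends → [9, 12]
9 → already a tail → [9, 12]
15 → extends → [9, 12, 15]
11 → replaces 12 → [9, 11, 15]
21 → extends → [9, 11, 15, 21]
7 → replaces 9 → [7, 11, 15, 21]
19 → replaces 21 → [7, 11, 15, 19]
13 → replaces 15 → [7, 11, 13, 19]
Four tails, so the longest strictly increasing subsequence has length 4 (e.g. 9, 12, 15, 21).

4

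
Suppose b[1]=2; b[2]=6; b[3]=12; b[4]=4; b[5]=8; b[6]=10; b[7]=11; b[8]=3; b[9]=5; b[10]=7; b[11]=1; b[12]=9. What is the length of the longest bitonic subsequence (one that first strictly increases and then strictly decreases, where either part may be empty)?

7

inc[i] = longest strictly increasing subsequence ending at i; dec[i] = longest strictly decreasing subsequence starting at i:
i:      1  2  3  4  5  6  7  8  9 10 11 12
b[i]:   2  6 12  4  8 10 11  3  5  7  1  9
inc:    1  2  3  2  3  4  5  2  3  4  1  5
dec:    2  4  4  3  3  3  3  2  2  2  1  1
Best peak at i=7 (value 11): inc=5, dec=3, length 5+3−1 = 7.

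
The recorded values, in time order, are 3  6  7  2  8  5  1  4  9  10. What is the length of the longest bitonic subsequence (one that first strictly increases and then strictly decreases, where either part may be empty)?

6

inc[i] = longest strictly increasing subsequence ending at i; dec[i] = longest strictly decreasing subsequence starting at i:
i:      1  2  3  4  5  6  7  8  9 10
a[i]:   3  6  7  2  8  5  1  4  9 10
inc:    1  2  3  1  4  2  1  2  5  6
dec:    3  3  3  2  3  2  1  1  1  1
Best peak at i=5 (value 8): inc=4, dec=3, length 4+3−1 = 6.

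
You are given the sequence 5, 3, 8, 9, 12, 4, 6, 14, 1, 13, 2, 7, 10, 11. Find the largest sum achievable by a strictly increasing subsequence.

Let S[i] be the best sum of a strictly increasing subsequence ending at i:
i:      1  2  3  4  5  6  7  8  9 10 11 12 13 14
a[i]:   5  3  8  9 12  4  6 14  1 13  2  7 10 11
S:      5  3 13 22 34  7 13 48  1 47  3 20 32 43
Maximum is 48 (e.g. 5 + 8 + 9 + 12 + 14).

48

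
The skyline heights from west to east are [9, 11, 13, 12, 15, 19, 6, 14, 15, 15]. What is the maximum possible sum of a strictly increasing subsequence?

Let S[i] be the best sum of a strictly increasing subsequence ending at i:
i:      1  2  3  4  5  6  7  8  9 10
a[i]:   9 11 13 12 15 19  6 14 15 15
S:      9 20 33 32 48 67  6 47 62 62
Maximum is 67 (e.g. 9 + 11 + 13 + 15 + 19).

67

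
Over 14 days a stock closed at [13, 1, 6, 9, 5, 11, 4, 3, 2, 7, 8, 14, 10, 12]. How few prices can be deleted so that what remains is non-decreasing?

Fewest deletions = n − (longest non-decreasing subsequence).
Patience tails:
13 → extends → [13]
1 → replaces 13 → [1]
6 → extends → [1, 6]
9 → extends → [1, 6, 9]
5 → replaces 6 → [1, 5, 9]
11 → extends → [1, 5, 9, 11]
4 → replaces 5 → [1, 4, 9, 11]
3 → replaces 4 → [1, 3, 9, 11]
2 → replaces 3 → [1, 2, 9, 11]
7 → replaces 9 → [1, 2, 7, 11]
8 → replaces 11 → [1, 2, 7, 8]
14 → extends → [1, 2, 7, 8, 14]
10 → replaces 14 → [1, 2, 7, 8, 10]
12 → extends → [1, 2, 7, 8, 10, 12]
Longest non-decreasing subsequence has length 6, so deletions = 14 − 6 = 8.

8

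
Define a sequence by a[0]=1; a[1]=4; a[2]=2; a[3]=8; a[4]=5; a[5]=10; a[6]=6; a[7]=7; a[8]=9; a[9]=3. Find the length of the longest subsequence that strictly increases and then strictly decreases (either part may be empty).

7

inc[i] = longest strictly increasing subsequence ending at i; dec[i] = longest strictly decreasing subsequence starting at i:
i:      0  1  2  3  4  5  6  7  8  9
a[i]:   1  4  2  8  5 10  6  7  9  3
inc:    1  2  2  3  3  4  4  5  6  3
dec:    1  2  1  3  2  3  2  2  2  1
Best peak at i=8 (value 9): inc=6, dec=2, length 6+2−1 = 7.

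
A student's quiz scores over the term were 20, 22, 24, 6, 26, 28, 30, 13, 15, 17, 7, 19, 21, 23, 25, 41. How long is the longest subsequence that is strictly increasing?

9

Let dp[i] be the length of the longest such subsequence ending at index i:
i:      1  2  3  4  5  6  7  8  9 10 11 12 13 14 15 16
a[i]:  20 22 24  6 26 28 30 13 15 17  7 19 21 23 25 41
dp:     1  2  3  1  4  5  6  2  3  4  2  5  6  7  8  9
Maximum dp value is 9.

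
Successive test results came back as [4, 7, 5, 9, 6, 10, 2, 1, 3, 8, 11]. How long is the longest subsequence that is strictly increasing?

5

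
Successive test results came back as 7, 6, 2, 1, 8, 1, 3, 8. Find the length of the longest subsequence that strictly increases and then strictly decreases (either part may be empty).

inc[i] = longest strictly increasing subsequence ending at i; dec[i] = longest strictly decreasing subsequence starting at i:
i:     1 2 3 4 5 6 7 8
a[i]:  7 6 2 1 8 1 3 8
inc:   1 1 1 1 2 1 2 3
dec:   4 3 2 1 2 1 1 1
Best peak at i=1 (value 7): inc=1, dec=4, length 1+4−1 = 4.

4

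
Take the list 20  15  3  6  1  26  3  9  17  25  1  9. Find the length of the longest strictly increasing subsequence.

5

Let dp[i] be the length of the longest such subsequence ending at index i:
i:      1  2  3  4  5  6  7  8  9 10 11 12
a[i]:  20 15  3  6  1 26  3  9 17 25  1  9
dp:     1  1  1  2  1  3  2  3  4  5  1  3
Maximum dp value is 5.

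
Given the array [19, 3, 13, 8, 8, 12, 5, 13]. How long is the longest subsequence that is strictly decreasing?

Negate each value so 'decreasing' becomes 'increasing', then run patience tails on the negated sequence:
-19 → extends → [-19]
-3 → extends → [-19, -3]
-13 → replaces -3 → [-19, -13]
-8 → extends → [-19, -13, -8]
-8 → already a tail → [-19, -13, -8]
-12 → replaces -8 → [-19, -13, -12]
-5 → extends → [-19, -13, -12, -5]
-13 → already a tail → [-19, -13, -12, -5]
Four tails, so the longest strictly decreasing subsequence of the original has length 4.

4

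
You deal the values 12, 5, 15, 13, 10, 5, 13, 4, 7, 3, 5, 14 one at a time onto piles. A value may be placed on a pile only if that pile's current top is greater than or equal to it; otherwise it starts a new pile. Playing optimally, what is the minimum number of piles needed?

4

Place each on the leftmost legal pile:
12 → new pile 1 (tops now [12])
5 → pile 1 (tops now [5])
15 → new pile 2 (tops now [5, 15])
13 → pile 2 (tops now [5, 13])
10 → pile 2 (tops now [5, 10])
5 → pile 1 (tops now [5, 10])
13 → new pile 3 (tops now [5, 10, 13])
4 → pile 1 (tops now [4, 10, 13])
7 → pile 2 (tops now [4, 7, 13])
3 → pile 1 (tops now [3, 7, 13])
5 → pile 2 (tops now [3, 5, 13])
14 → new pile 4 (tops now [3, 5, 13, 14])
Four piles.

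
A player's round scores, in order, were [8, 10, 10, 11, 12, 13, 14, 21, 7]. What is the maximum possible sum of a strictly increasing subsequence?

Let S[i] be the best sum of a strictly increasing subsequence ending at i:
i:      1  2  3  4  5  6  7  8  9
a[i]:   8 10 10 11 12 13 14 21  7
S:      8 18 18 29 41 54 68 89  7
Maximum is 89 (e.g. 8 + 10 + 11 + 12 + 13 + 14 + 21).

89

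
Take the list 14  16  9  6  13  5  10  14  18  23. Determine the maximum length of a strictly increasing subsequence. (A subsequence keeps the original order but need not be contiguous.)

5

Let dp[i] be the length of the longest such subsequence ending at index i:
i:      1  2  3  4  5  6  7  8  9 10
a[i]:  14 16  9  6 13  5 10 14 18 23
dp:     1  2  1  1  2  1  2  3  4  5
Maximum dp value is 5.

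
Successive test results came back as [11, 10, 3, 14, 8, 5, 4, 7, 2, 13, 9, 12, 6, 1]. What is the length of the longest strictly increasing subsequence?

Track the smallest tail for each achievable length (strict):
11 → extends → [11]
10 → replaces 11 → [10]
3 → replaces 10 → [3]
14 → extends → [3, 14]
8 → replaces 14 → [3, 8]
5 → replaces 8 → [3, 5]
4 → replaces 5 → [3, 4]
7 → extends → [3, 4, 7]
2 → replaces 3 → [2, 4, 7]
13 → extends → [2, 4, 7, 13]
9 → replaces 13 → [2, 4, 7, 9]
12 → extends → [2, 4, 7, 9, 12]
6 → replaces 7 → [2, 4, 6, 9, 12]
1 → replaces 2 → [1, 4, 6, 9, 12]
Five tails, so the longest strictly increasing subsequence has length 5 (e.g. 3, 5, 7, 9, 12).

5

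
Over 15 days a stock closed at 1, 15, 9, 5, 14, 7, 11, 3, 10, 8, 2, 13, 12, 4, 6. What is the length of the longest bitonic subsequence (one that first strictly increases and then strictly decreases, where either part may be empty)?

inc[i] = longest strictly increasing subsequence ending at i; dec[i] = longest strictly decreasing subsequence starting at i:
i:      1  2  3  4  5  6  7  8  9 10 11 12 13 14 15
a[i]:   1 15  9  5 14  7 11  3 10  8  2 13 12  4  6
inc:    1  2  2  2  3  3  4  2  4  4  2  5  5  3  4
dec:    1  6  4  3  5  3  4  2  3  2  1  3  2  1  1
Best peak at i=2 (value 15): inc=2, dec=6, length 2+6−1 = 7.

7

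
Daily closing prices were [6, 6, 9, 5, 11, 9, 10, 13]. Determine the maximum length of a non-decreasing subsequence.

Track the smallest tail for each achievable length (allowing ties):
6 → extends → [6]
6 → extends → [6, 6]
9 → extends → [6, 6, 9]
5 → replaces 6 → [5, 6, 9]
11 → extends → [5, 6, 9, 11]
9 → replaces 11 → [5, 6, 9, 9]
10 → extends → [5, 6, 9, 9, 10]
13 → extends → [5, 6, 9, 9, 10, 13]
Six tails, so the longest non-decreasing subsequence has length 6 (e.g. 6, 6, 9, 9, 10, 13).

6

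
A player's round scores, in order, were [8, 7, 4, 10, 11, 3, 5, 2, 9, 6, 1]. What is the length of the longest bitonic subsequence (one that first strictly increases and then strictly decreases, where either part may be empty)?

6

inc[i] = longest strictly increasing subsequence ending at i; dec[i] = longest strictly decreasing subsequence starting at i:
i:      1  2  3  4  5  6  7  8  9 10 11
a[i]:   8  7  4 10 11  3  5  2  9  6  1
inc:    1  1  1  2  3  1  2  1  3  3  1
dec:    6  5  4  4  4  3  3  2  3  2  1
Best peak at i=1 (value 8): inc=1, dec=6, length 1+6−1 = 6.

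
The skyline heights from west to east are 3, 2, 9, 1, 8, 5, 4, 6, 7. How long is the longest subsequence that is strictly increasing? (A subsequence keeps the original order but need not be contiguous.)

4

Let dp[i] be the length of the longest such subsequence ending at index i:
i:     1 2 3 4 5 6 7 8 9
a[i]:  3 2 9 1 8 5 4 6 7
dp:    1 1 2 1 2 2 2 3 4
Maximum dp value is 4.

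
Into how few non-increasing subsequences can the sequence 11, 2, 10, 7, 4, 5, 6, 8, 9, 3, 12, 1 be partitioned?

The minimum number of non-increasing subsequences covering a sequence equals the length of its longest strictly increasing subsequence.
LIS length is 7 (e.g. 2, 4, 5, 6, 8, 9, 12), so 7 piles are needed.

7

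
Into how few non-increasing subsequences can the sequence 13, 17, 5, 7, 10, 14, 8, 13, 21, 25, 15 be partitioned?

6

The minimum number of non-increasing subsequences covering a sequence equals the length of its longest strictly increasing subsequence.
LIS length is 6 (e.g. 5, 7, 10, 14, 21, 25), so 6 piles are needed.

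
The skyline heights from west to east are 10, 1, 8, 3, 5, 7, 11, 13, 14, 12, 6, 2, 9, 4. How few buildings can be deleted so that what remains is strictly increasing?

Fewest deletions = n − (longest strictly increasing subsequence).
i:      1  2  3  4  5  6  7  8  9 10 11 12 13 14
a[i]:  10  1  8  3  5  7 11 13 14 12  6  2  9  4
dp:     1  1  2  2  3  4  5  6  7  6  4  2  5  3
max dp = 7, so deletions = 14 − 7 = 7.

7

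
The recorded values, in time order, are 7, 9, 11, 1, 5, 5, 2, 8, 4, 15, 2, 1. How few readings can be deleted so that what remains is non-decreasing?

Fewest deletions = n − (longest non-decreasing subsequence).
Patience tails:
7 → extends → [7]
9 → extends → [7, 9]
11 → extends → [7, 9, 11]
1 → replaces 7 → [1, 9, 11]
5 → replaces 9 → [1, 5, 11]
5 → replaces 11 → [1, 5, 5]
2 → replaces 5 → [1, 2, 5]
8 → extends → [1, 2, 5, 8]
4 → replaces 5 → [1, 2, 4, 8]
15 → extends → [1, 2, 4, 8, 15]
2 → replaces 4 → [1, 2, 2, 8, 15]
1 → replaces 2 → [1, 1, 2, 8, 15]
Longest non-decreasing subsequence has length 5, so deletions = 12 − 5 = 7.

7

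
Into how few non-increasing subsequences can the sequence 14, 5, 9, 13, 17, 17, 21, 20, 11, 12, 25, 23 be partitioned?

Place each on the leftmost legal pile:
14 → new pile 1 (tops now [14])
5 → pile 1 (tops now [5])
9 → new pile 2 (tops now [5, 9])
13 → new pile 3 (tops now [5, 9, 13])
17 → new pile 4 (tops now [5, 9, 13, 17])
17 → pile 4 (tops now [5, 9, 13, 17])
21 → new pile 5 (tops now [5, 9, 13, 17, 21])
20 → pile 5 (tops now [5, 9, 13, 17, 20])
11 → pile 3 (tops now [5, 9, 11, 17, 20])
12 → pile 4 (tops now [5, 9, 11, 12, 20])
25 → new pile 6 (tops now [5, 9, 11, 12, 20, 25])
23 → pile 6 (tops now [5, 9, 11, 12, 20, 23])
Six piles.

6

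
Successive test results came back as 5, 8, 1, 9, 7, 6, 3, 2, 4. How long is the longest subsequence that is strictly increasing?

3

Track the smallest tail for each achievable length (strict):
5 → extends → [5]
8 → extends → [5, 8]
1 → replaces 5 → [1, 8]
9 → extends → [1, 8, 9]
7 → replaces 8 → [1, 7, 9]
6 → replaces 7 → [1, 6, 9]
3 → replaces 6 → [1, 3, 9]
2 → replaces 3 → [1, 2, 9]
4 → replaces 9 → [1, 2, 4]
Three tails, so the longest strictly increasing subsequence has length 3 (e.g. 5, 8, 9).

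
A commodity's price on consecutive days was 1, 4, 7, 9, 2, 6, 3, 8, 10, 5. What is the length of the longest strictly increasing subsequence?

Let dp[i] be the length of the longest such subsequence ending at index i:
i:      1  2  3  4  5  6  7  8  9 10
a[i]:   1  4  7  9  2  6  3  8 10  5
dp:     1  2  3  4  2  3  3  4  5  4
Maximum dp value is 5.

5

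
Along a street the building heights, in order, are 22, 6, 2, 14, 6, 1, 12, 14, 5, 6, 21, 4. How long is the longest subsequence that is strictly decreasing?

Let dp[i] be the longest strictly decreasing subsequence ending at i:
i:      1  2  3  4  5  6  7  8  9 10 11 12
a[i]:  22  6  2 14  6  1 12 14  5  6 21  4
dp:     1  2  3  2  3  4  3  2  4  4  2  5
Maximum is 5.

5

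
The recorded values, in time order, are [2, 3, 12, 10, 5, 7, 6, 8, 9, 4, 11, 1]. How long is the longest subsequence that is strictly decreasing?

6

Negate each value so 'decreasing' becomes 'increasing', then run patience tails on the negated sequence:
-2 → extends → [-2]
-3 → replaces -2 → [-3]
-12 → replaces -3 → [-12]
-10 → extends → [-12, -10]
-5 → extends → [-12, -10, -5]
-7 → replaces -5 → [-12, -10, -7]
-6 → extends → [-12, -10, -7, -6]
-8 → replaces -7 → [-12, -10, -8, -6]
-9 → replaces -8 → [-12, -10, -9, -6]
-4 → extends → [-12, -10, -9, -6, -4]
-11 → replaces -10 → [-12, -11, -9, -6, -4]
-1 → extends → [-12, -11, -9, -6, -4, -1]
Six tails, so the longest strictly decreasing subsequence of the original has length 6.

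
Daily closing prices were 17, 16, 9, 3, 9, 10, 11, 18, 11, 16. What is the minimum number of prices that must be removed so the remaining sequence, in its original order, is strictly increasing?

5

Fewest deletions = n − (longest strictly increasing subsequence).
i:      1  2  3  4  5  6  7  8  9 10
a[i]:  17 16  9  3  9 10 11 18 11 16
dp:     1  1  1  1  2  3  4  5  4  5
max dp = 5, so deletions = 10 − 5 = 5.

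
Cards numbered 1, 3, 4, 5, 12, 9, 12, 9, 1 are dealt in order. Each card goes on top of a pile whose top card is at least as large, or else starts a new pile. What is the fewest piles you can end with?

6

The minimum number of non-increasing subsequences covering a sequence equals the length of its longest strictly increasing subsequence.
LIS length is 6 (e.g. 1, 3, 4, 5, 9, 12), so 6 piles are needed.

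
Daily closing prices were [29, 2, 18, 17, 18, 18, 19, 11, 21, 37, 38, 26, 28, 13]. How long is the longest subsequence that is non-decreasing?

8

Track the smallest tail for each achievable length (allowing ties):
29 → extends → [29]
2 → replaces 29 → [2]
18 → extends → [2, 18]
17 → replaces 18 → [2, 17]
18 → extends → [2, 17, 18]
18 → extends → [2, 17, 18, 18]
19 → extends → [2, 17, 18, 18, 19]
11 → replaces 17 → [2, 11, 18, 18, 19]
21 → extends → [2, 11, 18, 18, 19, 21]
37 → extends → [2, 11, 18, 18, 19, 21, 37]
38 → extends → [2, 11, 18, 18, 19, 21, 37, 38]
26 → replaces 37 → [2, 11, 18, 18, 19, 21, 26, 38]
28 → replaces 38 → [2, 11, 18, 18, 19, 21, 26, 28]
13 → replaces 18 → [2, 11, 13, 18, 19, 21, 26, 28]
Eight tails, so the longest non-decreasing subsequence has length 8 (e.g. 2, 18, 18, 18, 19, 21, 37, 38).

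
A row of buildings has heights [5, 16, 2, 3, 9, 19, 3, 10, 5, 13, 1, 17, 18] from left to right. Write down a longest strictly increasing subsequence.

2, 3, 9, 10, 13, 17, 18

Patience tails give the LIS length; then backtrack through the dp parents:
5 → extends → [5]
16 → extends → [5, 16]
2 → replaces 5 → [2, 16]
3 → replaces 16 → [2, 3]
9 → extends → [2, 3, 9]
19 → extends → [2, 3, 9, 19]
3 → already a tail → [2, 3, 9, 19]
10 → replaces 19 → [2, 3, 9, 10]
5 → replaces 9 → [2, 3, 5, 10]
13 → extends → [2, 3, 5, 10, 13]
1 → replaces 2 → [1, 3, 5, 10, 13]
17 → extends → [1, 3, 5, 10, 13, 17]
18 → extends → [1, 3, 5, 10, 13, 17, 18]
Length 7; one witness is 2, 3, 9, 10, 13, 17, 18.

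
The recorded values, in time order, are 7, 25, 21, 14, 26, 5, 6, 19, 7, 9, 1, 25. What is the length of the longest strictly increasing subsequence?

Track the smallest tail for each achievable length (strict):
7 → extends → [7]
25 → extends → [7, 25]
21 → replaces 25 → [7, 21]
14 → replaces 21 → [7, 14]
26 → extends → [7, 14, 26]
5 → replaces 7 → [5, 14, 26]
6 → replaces 14 → [5, 6, 26]
19 → replaces 26 → [5, 6, 19]
7 → replaces 19 → [5, 6, 7]
9 → extends → [5, 6, 7, 9]
1 → replaces 5 → [1, 6, 7, 9]
25 → extends → [1, 6, 7, 9, 25]
Five tails, so the longest strictly increasing subsequence has length 5 (e.g. 5, 6, 7, 9, 25).

5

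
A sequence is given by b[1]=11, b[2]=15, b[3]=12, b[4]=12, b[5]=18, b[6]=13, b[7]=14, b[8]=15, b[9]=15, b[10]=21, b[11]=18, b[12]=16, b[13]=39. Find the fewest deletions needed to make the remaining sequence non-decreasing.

Fewest deletions = n − (longest non-decreasing subsequence).
Patience tails:
11 → extends → [11]
15 → extends → [11, 15]
12 → replaces 15 → [11, 12]
12 → extends → [11, 12, 12]
18 → extends → [11, 12, 12, 18]
13 → replaces 18 → [11, 12, 12, 13]
14 → extends → [11, 12, 12, 13, 14]
15 → extends → [11, 12, 12, 13, 14, 15]
15 → extends → [11, 12, 12, 13, 14, 15, 15]
21 → extends → [11, 12, 12, 13, 14, 15, 15, 21]
18 → replaces 21 → [11, 12, 12, 13, 14, 15, 15, 18]
16 → replaces 18 → [11, 12, 12, 13, 14, 15, 15, 16]
39 → extends → [11, 12, 12, 13, 14, 15, 15, 16, 39]
Longest non-decreasing subsequence has length 9, so deletions = 13 − 9 = 4.

4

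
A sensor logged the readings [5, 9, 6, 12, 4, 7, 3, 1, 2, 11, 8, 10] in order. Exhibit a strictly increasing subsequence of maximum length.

Patience tails give the LIS length; then backtrack through the dp parents:
5 → extends → [5]
9 → extends → [5, 9]
6 → replaces 9 → [5, 6]
12 → extends → [5, 6, 12]
4 → replaces 5 → [4, 6, 12]
7 → replaces 12 → [4, 6, 7]
3 → replaces 4 → [3, 6, 7]
1 → replaces 3 → [1, 6, 7]
2 → replaces 6 → [1, 2, 7]
11 → extends → [1, 2, 7, 11]
8 → replaces 11 → [1, 2, 7, 8]
10 → extends → [1, 2, 7, 8, 10]
Length 5; one witness is 5, 6, 7, 8, 10.

5, 6, 7, 8, 10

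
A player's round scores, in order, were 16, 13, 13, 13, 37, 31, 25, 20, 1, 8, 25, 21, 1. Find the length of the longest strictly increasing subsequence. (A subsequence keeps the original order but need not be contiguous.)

Track the smallest tail for each achievable length (strict):
16 → extends → [16]
13 → replaces 16 → [13]
13 → already a tail → [13]
13 → already a tail → [13]
37 → extends → [13, 37]
31 → replaces 37 → [13, 31]
25 → replaces 31 → [13, 25]
20 → replaces 25 → [13, 20]
1 → replaces 13 → [1, 20]
8 → replaces 20 → [1, 8]
25 → extends → [1, 8, 25]
21 → replaces 25 → [1, 8, 21]
1 → already a tail → [1, 8, 21]
Three tails, so the longest strictly increasing subsequence has length 3 (e.g. 16, 20, 25).

3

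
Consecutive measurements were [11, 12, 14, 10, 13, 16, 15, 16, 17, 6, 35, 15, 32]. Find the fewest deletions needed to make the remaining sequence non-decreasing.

6

Fewest deletions = n − (longest non-decreasing subsequence).
i:      1  2  3  4  5  6  7  8  9 10 11 12 13
a[i]:  11 12 14 10 13 16 15 16 17  6 35 15 32
dp:     1  2  3  1  3  4  4  5  6  1  7  5  7
max dp = 7, so deletions = 13 − 7 = 6.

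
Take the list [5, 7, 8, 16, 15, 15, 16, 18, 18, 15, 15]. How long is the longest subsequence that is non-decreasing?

Track the smallest tail for each achievable length (allowing ties):
5 → extends → [5]
7 → extends → [5, 7]
8 → extends → [5, 7, 8]
16 → extends → [5, 7, 8, 16]
15 → replaces 16 → [5, 7, 8, 15]
15 → extends → [5, 7, 8, 15, 15]
16 → extends → [5, 7, 8, 15, 15, 16]
18 → extends → [5, 7, 8, 15, 15, 16, 18]
18 → extends → [5, 7, 8, 15, 15, 16, 18, 18]
15 → replaces 16 → [5, 7, 8, 15, 15, 15, 18, 18]
15 → replaces 18 → [5, 7, 8, 15, 15, 15, 15, 18]
Eight tails, so the longest non-decreasing subsequence has length 8 (e.g. 5, 7, 8, 15, 15, 16, 18, 18).

8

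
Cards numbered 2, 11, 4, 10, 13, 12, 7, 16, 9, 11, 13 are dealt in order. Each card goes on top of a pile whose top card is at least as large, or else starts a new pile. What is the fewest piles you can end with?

6

Place each on the leftmost legal pile:
2 → new pile 1 (tops now [2])
11 → new pile 2 (tops now [2, 11])
4 → pile 2 (tops now [2, 4])
10 → new pile 3 (tops now [2, 4, 10])
13 → new pile 4 (tops now [2, 4, 10, 13])
12 → pile 4 (tops now [2, 4, 10, 12])
7 → pile 3 (tops now [2, 4, 7, 12])
16 → new pile 5 (tops now [2, 4, 7, 12, 16])
9 → pile 4 (tops now [2, 4, 7, 9, 16])
11 → pile 5 (tops now [2, 4, 7, 9, 11])
13 → new pile 6 (tops now [2, 4, 7, 9, 11, 13])
Six piles.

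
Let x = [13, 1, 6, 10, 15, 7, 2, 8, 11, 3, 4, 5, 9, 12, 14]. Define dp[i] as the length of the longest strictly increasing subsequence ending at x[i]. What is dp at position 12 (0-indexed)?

6

dp[i] = 1 + max{dp[j] : j<i, x[j]<x[i]} (or 1 if no such j):
i:      0  1  2  3  4  5  6  7  8  9 10 11 12 13 14
x[i]:  13  1  6 10 15  7  2  8 11  3  4  5  9 12 14
dp:     1  1  2  3  4  3  2  4  5  3  4  5  6  7  8
At index 12 the value is 6.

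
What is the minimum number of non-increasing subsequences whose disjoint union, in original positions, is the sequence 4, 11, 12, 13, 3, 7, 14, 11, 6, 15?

6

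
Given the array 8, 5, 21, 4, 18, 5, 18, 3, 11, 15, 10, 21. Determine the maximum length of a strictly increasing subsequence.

5

Track the smallest tail for each achievable length (strict):
8 → extends → [8]
5 → replaces 8 → [5]
21 → extends → [5, 21]
4 → replaces 5 → [4, 21]
18 → replaces 21 → [4, 18]
5 → replaces 18 → [4, 5]
18 → extends → [4, 5, 18]
3 → replaces 4 → [3, 5, 18]
11 → replaces 18 → [3, 5, 11]
15 → extends → [3, 5, 11, 15]
10 → replaces 11 → [3, 5, 10, 15]
21 → extends → [3, 5, 10, 15, 21]
Five tails, so the longest strictly increasing subsequence has length 5 (e.g. 4, 5, 11, 15, 21).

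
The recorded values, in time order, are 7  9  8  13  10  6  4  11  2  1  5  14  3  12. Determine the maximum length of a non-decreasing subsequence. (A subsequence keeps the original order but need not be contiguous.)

5

Let dp[i] be the length of the longest such subsequence ending at index i:
i:      1  2  3  4  5  6  7  8  9 10 11 12 13 14
a[i]:   7  9  8 13 10  6  4 11  2  1  5 14  3 12
dp:     1  2  2  3  3  1  1  4  1  1  2  5  2  5
Maximum dp value is 5.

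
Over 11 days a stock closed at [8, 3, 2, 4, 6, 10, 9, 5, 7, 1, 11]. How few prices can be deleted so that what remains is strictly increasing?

Fewest deletions = n − (longest strictly increasing subsequence).
i:      1  2  3  4  5  6  7  8  9 10 11
a[i]:   8  3  2  4  6 10  9  5  7  1 11
dp:     1  1  1  2  3  4  4  3  4  1  5
max dp = 5, so deletions = 11 − 5 = 6.

6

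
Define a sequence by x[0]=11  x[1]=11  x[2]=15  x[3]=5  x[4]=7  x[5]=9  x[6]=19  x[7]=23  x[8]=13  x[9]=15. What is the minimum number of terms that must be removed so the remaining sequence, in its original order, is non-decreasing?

Fewest deletions = n − (longest non-decreasing subsequence).
i:      0  1  2  3  4  5  6  7  8  9
x[i]:  11 11 15  5  7  9 19 23 13 15
dp:     1  2  3  1  2  3  4  5  4  5
max dp = 5, so deletions = 10 − 5 = 5.

5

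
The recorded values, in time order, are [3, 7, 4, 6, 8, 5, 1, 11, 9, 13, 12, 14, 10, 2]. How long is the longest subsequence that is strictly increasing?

7

Let dp[i] be the length of the longest such subsequence ending at index i:
i:      1  2  3  4  5  6  7  8  9 10 11 12 13 14
a[i]:   3  7  4  6  8  5  1 11  9 13 12 14 10  2
dp:     1  2  2  3  4  3  1  5  5  6  6  7  6  2
Maximum dp value is 7.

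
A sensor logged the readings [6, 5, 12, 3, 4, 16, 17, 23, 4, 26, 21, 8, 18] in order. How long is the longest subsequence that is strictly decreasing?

3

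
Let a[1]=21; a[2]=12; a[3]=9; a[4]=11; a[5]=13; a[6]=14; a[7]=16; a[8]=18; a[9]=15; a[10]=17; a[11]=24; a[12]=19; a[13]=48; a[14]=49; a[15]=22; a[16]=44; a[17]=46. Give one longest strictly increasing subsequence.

9, 11, 13, 14, 16, 18, 19, 22, 44, 46

Patience tails give the LIS length; then backtrack through the dp parents:
21 → extends → [21]
12 → replaces 21 → [12]
9 → replaces 12 → [9]
11 → extends → [9, 11]
13 → extends → [9, 11, 13]
14 → extends → [9, 11, 13, 14]
16 → extends → [9, 11, 13, 14, 16]
18 → extends → [9, 11, 13, 14, 16, 18]
15 → replaces 16 → [9, 11, 13, 14, 15, 18]
17 → replaces 18 → [9, 11, 13, 14, 15, 17]
24 → extends → [9, 11, 13, 14, 15, 17, 24]
19 → replaces 24 → [9, 11, 13, 14, 15, 17, 19]
48 → extends → [9, 11, 13, 14, 15, 17, 19, 48]
49 → extends → [9, 11, 13, 14, 15, 17, 19, 48, 49]
22 → replaces 48 → [9, 11, 13, 14, 15, 17, 19, 22, 49]
44 → replaces 49 → [9, 11, 13, 14, 15, 17, 19, 22, 44]
46 → extends → [9, 11, 13, 14, 15, 17, 19, 22, 44, 46]
Length 10; one witness is 9, 11, 13, 14, 16, 18, 19, 22, 44, 46.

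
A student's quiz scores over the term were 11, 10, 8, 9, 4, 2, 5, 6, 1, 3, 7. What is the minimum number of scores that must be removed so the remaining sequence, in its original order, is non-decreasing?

Fewest deletions = n − (longest non-decreasing subsequence).
i:      1  2  3  4  5  6  7  8  9 10 11
a[i]:  11 10  8  9  4  2  5  6  1  3  7
dp:     1  1  1  2  1  1  2  3  1  2  4
max dp = 4, so deletions = 11 − 4 = 7.

7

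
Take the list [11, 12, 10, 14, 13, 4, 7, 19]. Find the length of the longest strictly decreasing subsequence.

Let dp[i] be the longest strictly decreasing subsequence ending at i:
i:      1  2  3  4  5  6  7  8
a[i]:  11 12 10 14 13  4  7 19
dp:     1  1  2  1  2  3  3  1
Maximum is 3.

3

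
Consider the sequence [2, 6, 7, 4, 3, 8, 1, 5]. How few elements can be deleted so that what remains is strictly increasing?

Fewest deletions = n − (longest strictly increasing subsequence).
Patience tails:
2 → extends → [2]
6 → extends → [2, 6]
7 → extends → [2, 6, 7]
4 → replaces 6 → [2, 4, 7]
3 → replaces 4 → [2, 3, 7]
8 → extends → [2, 3, 7, 8]
1 → replaces 2 → [1, 3, 7, 8]
5 → replaces 7 → [1, 3, 5, 8]
Longest strictly increasing subsequence has length 4, so deletions = 8 − 4 = 4.

4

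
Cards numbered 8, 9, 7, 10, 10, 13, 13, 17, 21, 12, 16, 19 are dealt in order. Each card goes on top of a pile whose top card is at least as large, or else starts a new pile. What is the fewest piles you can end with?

Place each on the leftmost legal pile:
8 → new pile 1 (tops now [8])
9 → new pile 2 (tops now [8, 9])
7 → pile 1 (tops now [7, 9])
10 → new pile 3 (tops now [7, 9, 10])
10 → pile 3 (tops now [7, 9, 10])
13 → new pile 4 (tops now [7, 9, 10, 13])
13 → pile 4 (tops now [7, 9, 10, 13])
17 → new pile 5 (tops now [7, 9, 10, 13, 17])
21 → new pile 6 (tops now [7, 9, 10, 13, 17, 21])
12 → pile 4 (tops now [7, 9, 10, 12, 17, 21])
16 → pile 5 (tops now [7, 9, 10, 12, 16, 21])
19 → pile 6 (tops now [7, 9, 10, 12, 16, 19])
Six piles.

6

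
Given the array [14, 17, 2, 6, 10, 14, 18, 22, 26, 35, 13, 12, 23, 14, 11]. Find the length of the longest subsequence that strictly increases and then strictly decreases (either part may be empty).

11

inc[i] = longest strictly increasing subsequence ending at i; dec[i] = longest strictly decreasing subsequence starting at i:
i:      1  2  3  4  5  6  7  8  9 10 11 12 13 14 15
a[i]:  14 17  2  6 10 14 18 22 26 35 13 12 23 14 11
inc:    1  2  1  2  3  4  5  6  7  8  4  4  7  5  4
dec:    4  5  1  1  1  4  4  4  4  4  3  2  3  2  1
Best peak at i=10 (value 35): inc=8, dec=4, length 8+4−1 = 11.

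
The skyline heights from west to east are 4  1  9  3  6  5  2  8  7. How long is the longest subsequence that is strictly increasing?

Track the smallest tail for each achievable length (strict):
4 → extends → [4]
1 → replaces 4 → [1]
9 → extends → [1, 9]
3 → replaces 9 → [1, 3]
6 → extends → [1, 3, 6]
5 → replaces 6 → [1, 3, 5]
2 → replaces 3 → [1, 2, 5]
8 → extends → [1, 2, 5, 8]
7 → replaces 8 → [1, 2, 5, 7]
Four tails, so the longest strictly increasing subsequence has length 4 (e.g. 1, 3, 6, 8).

4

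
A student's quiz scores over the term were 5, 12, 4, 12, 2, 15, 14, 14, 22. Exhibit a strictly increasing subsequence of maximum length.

5, 12, 15, 22

Patience tails give the LIS length; then backtrack through the dp parents:
5 → extends → [5]
12 → extends → [5, 12]
4 → replaces 5 → [4, 12]
12 → already a tail → [4, 12]
2 → replaces 4 → [2, 12]
15 → extends → [2, 12, 15]
14 → replaces 15 → [2, 12, 14]
14 → already a tail → [2, 12, 14]
22 → extends → [2, 12, 14, 22]
Length 4; one witness is 5, 12, 15, 22.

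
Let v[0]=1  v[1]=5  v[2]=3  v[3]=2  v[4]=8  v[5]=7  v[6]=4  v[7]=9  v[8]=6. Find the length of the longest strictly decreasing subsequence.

Let dp[i] be the longest strictly decreasing subsequence ending at i:
i:     0 1 2 3 4 5 6 7 8
v[i]:  1 5 3 2 8 7 4 9 6
dp:    1 1 2 3 1 2 3 1 3
Maximum is 3.

3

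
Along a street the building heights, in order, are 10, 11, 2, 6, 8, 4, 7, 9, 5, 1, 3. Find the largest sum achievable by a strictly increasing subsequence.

25

Let S[i] be the best sum of a strictly increasing subsequence ending at i:
i:      1  2  3  4  5  6  7  8  9 10 11
a[i]:  10 11  2  6  8  4  7  9  5  1  3
S:     10 21  2  8 16  6 15 25 11  1  5
Maximum is 25 (e.g. 2 + 6 + 8 + 9).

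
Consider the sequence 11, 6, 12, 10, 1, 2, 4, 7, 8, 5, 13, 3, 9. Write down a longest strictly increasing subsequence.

1, 2, 4, 7, 8, 13

Patience tails give the LIS length; then backtrack through the dp parents:
11 → extends → [11]
6 → replaces 11 → [6]
12 → extends → [6, 12]
10 → replaces 12 → [6, 10]
1 → replaces 6 → [1, 10]
2 → replaces 10 → [1, 2]
4 → extends → [1, 2, 4]
7 → extends → [1, 2, 4, 7]
8 → extends → [1, 2, 4, 7, 8]
5 → replaces 7 → [1, 2, 4, 5, 8]
13 → extends → [1, 2, 4, 5, 8, 13]
3 → replaces 4 → [1, 2, 3, 5, 8, 13]
9 → replaces 13 → [1, 2, 3, 5, 8, 9]
Length 6; one witness is 1, 2, 4, 7, 8, 13.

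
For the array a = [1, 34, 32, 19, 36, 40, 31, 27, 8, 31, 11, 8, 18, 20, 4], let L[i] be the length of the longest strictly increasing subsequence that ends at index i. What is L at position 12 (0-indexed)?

dp[i] = 1 + max{dp[j] : j<i, a[j]<a[i]} (or 1 if no such j):
i:      0  1  2  3  4  5  6  7  8  9 10 11 12 13 14
a[i]:   1 34 32 19 36 40 31 27  8 31 11  8 18 20  4
dp:     1  2  2  2  3  4  3  3  2  4  3  2  4  5  2
At index 12 the value is 4.

4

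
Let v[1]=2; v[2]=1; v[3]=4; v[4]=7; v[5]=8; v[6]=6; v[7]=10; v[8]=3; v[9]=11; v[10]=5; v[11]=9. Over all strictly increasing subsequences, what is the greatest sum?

Let S[i] be the best sum of a strictly increasing subsequence ending at i:
i:      1  2  3  4  5  6  7  8  9 10 11
v[i]:   2  1  4  7  8  6 10  3 11  5  9
S:      2  1  6 13 21 12 31  5 42 11 30
Maximum is 42 (e.g. 2 + 4 + 7 + 8 + 10 + 11).

42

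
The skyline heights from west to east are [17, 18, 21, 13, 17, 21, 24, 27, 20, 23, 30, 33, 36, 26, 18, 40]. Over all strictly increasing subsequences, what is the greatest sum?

246

Let S[i] be the best sum of a strictly increasing subsequence ending at i:
i:       1   2   3   4   5   6   7   8   9  10  11  12  13  14  15  16
a[i]:   17  18  21  13  17  21  24  27  20  23  30  33  36  26  18  40
S:      17  35  56  13  30  56  80 107  55  79 137 170 206 106  48 246
Maximum is 246 (e.g. 17 + 18 + 21 + 24 + 27 + 30 + 33 + 36 + 40).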